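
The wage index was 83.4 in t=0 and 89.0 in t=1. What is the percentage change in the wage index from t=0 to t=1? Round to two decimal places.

6.71%

Change = (89.0 − 83.4) / 83.4 × 100
       = 5.6 / 83.4 × 100 = 6.7146%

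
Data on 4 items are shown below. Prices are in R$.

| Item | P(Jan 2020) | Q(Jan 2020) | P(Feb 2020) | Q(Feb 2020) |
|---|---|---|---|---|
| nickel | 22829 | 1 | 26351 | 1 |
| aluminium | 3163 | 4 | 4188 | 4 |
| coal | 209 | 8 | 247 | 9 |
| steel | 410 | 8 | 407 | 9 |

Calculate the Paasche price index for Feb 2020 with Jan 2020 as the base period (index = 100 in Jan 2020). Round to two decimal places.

Paasche price index uses current-period quantities as weights.
ΣP(Feb 2020)·Q(Feb 2020) = 26351×1 + 4188×4 + 247×9 + 407×9 = 26351 + 16752 + 2223 + 3663 = 48989
ΣP(Jan 2020)·Q(Feb 2020) = 22829×1 + 3163×4 + 209×9 + 410×9 = 22829 + 12652 + 1881 + 3690 = 41052
Index = 48989 / 41052 × 100 = 119.3340

119.33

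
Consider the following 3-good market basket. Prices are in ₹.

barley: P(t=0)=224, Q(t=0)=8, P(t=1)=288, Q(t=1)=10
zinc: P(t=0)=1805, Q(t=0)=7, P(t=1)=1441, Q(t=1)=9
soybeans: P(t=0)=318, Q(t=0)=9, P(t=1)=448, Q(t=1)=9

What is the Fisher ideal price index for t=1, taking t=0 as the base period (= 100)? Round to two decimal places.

Laspeyres component (base-period weights):
ΣP(t=1)Q(t=0) = 288×8 + 1441×7 + 448×9 = 2304 + 10087 + 4032 = 16423
ΣP(t=0)Q(t=0) = 224×8 + 1805×7 + 318×9 = 1792 + 12635 + 2862 = 17289
L = 16423 / 17289 × 100 = 94.9910
Paasche component (current-period weights):
ΣP(t=1)Q(t=1) = 288×10 + 1441×9 + 448×9 = 2880 + 12969 + 4032 = 19881
ΣP(t=0)Q(t=1) = 224×10 + 1805×9 + 318×9 = 2240 + 16245 + 2862 = 21347
P = 19881 / 21347 × 100 = 93.1325
Fisher = √(L × P) = √(94.9910 × 93.1325) = 94.0572

94.06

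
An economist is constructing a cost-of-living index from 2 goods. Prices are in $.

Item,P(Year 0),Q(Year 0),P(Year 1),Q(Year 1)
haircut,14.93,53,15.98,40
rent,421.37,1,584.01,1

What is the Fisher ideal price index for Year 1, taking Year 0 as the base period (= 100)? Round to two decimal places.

Laspeyres component (base-period weights):
ΣP(Year 1)Q(Year 0) = 15.98×53 + 584.01×1 = 846.94 + 584.01 = 1430.95
ΣP(Year 0)Q(Year 0) = 14.93×53 + 421.37×1 = 791.29 + 421.37 = 1212.66
L = 1430.95 / 1212.66 × 100 = 118.0009
Paasche component (current-period weights):
ΣP(Year 1)Q(Year 1) = 15.98×40 + 584.01×1 = 639.2 + 584.01 = 1223.21
ΣP(Year 0)Q(Year 1) = 14.93×40 + 421.37×1 = 597.2 + 421.37 = 1018.57
P = 1223.21 / 1018.57 × 100 = 120.0909
Fisher = √(L × P) = √(118.0009 × 120.0909) = 119.0413

119.04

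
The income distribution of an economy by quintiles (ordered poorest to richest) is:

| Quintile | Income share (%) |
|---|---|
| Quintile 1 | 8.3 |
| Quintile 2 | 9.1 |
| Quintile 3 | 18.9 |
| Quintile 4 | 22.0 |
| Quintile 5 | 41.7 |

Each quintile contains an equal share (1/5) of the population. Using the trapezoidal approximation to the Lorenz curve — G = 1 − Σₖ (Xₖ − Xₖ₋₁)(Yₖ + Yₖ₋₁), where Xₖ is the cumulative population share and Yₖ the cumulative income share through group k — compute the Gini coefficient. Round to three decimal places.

0.319

Cumulative income shares Yₖ: 0.0830, 0.1740, 0.3630, 0.5830, 1.0000
Σ (Xₖ−Xₖ₋₁)(Yₖ+Yₖ₋₁) = (1/5)(0.0830+0.0000) + (1/5)(0.1740+0.0830) + (1/5)(0.3630+0.1740) + (1/5)(0.5830+0.3630) + (1/5)(1.0000+0.5830)
  = 0.0166 + 0.0514 + 0.1074 + 0.1892 + 0.3166 = 0.6812
G = 1 − 0.6812 = 0.3188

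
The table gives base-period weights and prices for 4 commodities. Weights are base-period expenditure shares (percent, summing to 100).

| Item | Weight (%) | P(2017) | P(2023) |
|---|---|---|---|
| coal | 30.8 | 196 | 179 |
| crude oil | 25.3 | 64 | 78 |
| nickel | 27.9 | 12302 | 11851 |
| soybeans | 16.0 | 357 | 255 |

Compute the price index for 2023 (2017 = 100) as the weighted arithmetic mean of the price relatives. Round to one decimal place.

coal: 30.8 × (179/196) = 30.8 × 0.913265 = 28.1286
crude oil: 25.3 × (78/64) = 25.3 × 1.218750 = 30.8344
nickel: 27.9 × (11851/12302) = 27.9 × 0.963339 = 26.8772
soybeans: 16.0 × (255/357) = 16.0 × 0.714286 = 11.4286
Index = Σ wᵢ·(p₁ᵢ/p₀ᵢ) = 28.1286 + 30.8344 + 26.8772 + 11.4286 = 97.2687

97.3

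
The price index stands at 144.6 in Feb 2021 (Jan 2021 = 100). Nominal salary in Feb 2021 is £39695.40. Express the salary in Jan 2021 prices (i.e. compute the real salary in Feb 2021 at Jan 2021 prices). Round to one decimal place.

27451.9

Real = Nominal ÷ (Index/100) = 39695.40 ÷ (144.6/100)
     = 39695.40 ÷ 1.446 = 27451.8672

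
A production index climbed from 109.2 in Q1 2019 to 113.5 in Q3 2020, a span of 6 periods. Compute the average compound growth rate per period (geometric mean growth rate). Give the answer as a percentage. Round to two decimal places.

Growth factor = (113.5/109.2)^(1/6) = (1.039377)^(1/6) = 1.006458
Growth rate = 1.006458 − 1 = 0.006458 = 0.6458%

0.65%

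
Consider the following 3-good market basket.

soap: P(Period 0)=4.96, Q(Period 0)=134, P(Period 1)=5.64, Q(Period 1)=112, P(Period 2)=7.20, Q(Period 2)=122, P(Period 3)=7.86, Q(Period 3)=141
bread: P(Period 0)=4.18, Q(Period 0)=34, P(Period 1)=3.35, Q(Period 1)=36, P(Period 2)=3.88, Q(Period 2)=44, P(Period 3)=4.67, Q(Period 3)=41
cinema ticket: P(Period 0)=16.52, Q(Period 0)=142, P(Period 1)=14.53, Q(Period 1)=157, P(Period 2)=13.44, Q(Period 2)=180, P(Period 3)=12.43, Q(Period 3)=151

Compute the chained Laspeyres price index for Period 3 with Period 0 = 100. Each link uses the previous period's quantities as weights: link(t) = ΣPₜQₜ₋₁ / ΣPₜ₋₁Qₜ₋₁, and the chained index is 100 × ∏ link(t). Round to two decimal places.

91.93

Link Period 0→Period 1:
ΣP(Period 1)Q(Period 0) = 5.64×134 + 3.35×34 + 14.53×142 = 755.76 + 113.9 + 2063.26 = 2932.92
ΣP(Period 0)Q(Period 0) = 4.96×134 + 4.18×34 + 16.52×142 = 664.64 + 142.12 + 2345.84 = 3152.6
link = 2932.92/3152.6 = 0.930318
Link Period 1→Period 2:
ΣP(Period 2)Q(Period 1) = 7.20×112 + 3.88×36 + 13.44×157 = 806.4 + 139.68 + 2110.08 = 3056.16
ΣP(Period 1)Q(Period 1) = 5.64×112 + 3.35×36 + 14.53×157 = 631.68 + 120.6 + 2281.21 = 3033.49
link = 3056.16/3033.49 = 1.007473
Link Period 2→Period 3:
ΣP(Period 3)Q(Period 2) = 7.86×122 + 4.67×44 + 12.43×180 = 958.92 + 205.48 + 2237.4 = 3401.8
ΣP(Period 2)Q(Period 2) = 7.20×122 + 3.88×44 + 13.44×180 = 878.4 + 170.72 + 2419.2 = 3468.32
link = 3401.8/3468.32 = 0.980821
Chained index = 100 × 0.930318 × 1.007473 × 0.980821 = 91.9294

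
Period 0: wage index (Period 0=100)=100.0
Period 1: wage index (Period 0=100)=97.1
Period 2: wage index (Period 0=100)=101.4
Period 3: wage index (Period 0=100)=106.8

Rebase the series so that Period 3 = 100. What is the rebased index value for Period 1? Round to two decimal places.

90.92

Rebased(Period 1) = 97.1 / 106.8 × 100 = 90.9176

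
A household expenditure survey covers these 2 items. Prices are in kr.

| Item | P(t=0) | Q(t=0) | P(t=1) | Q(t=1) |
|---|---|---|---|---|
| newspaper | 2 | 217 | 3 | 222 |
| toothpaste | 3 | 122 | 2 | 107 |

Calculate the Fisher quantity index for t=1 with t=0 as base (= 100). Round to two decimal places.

96.97

Laspeyres component (base-period weights):
ΣP(t=0)Q(t=1) = 2×222 + 3×107 = 444 + 321 = 765
ΣP(t=0)Q(t=0) = 2×217 + 3×122 = 434 + 366 = 800
L = 765 / 800 × 100 = 95.6250
Paasche component (current-period weights):
ΣP(t=1)Q(t=1) = 3×222 + 2×107 = 666 + 214 = 880
ΣP(t=1)Q(t=0) = 3×217 + 2×122 = 651 + 244 = 895
P = 880 / 895 × 100 = 98.3240
Fisher = √(L × P) = √(95.6250 × 98.3240) = 96.9651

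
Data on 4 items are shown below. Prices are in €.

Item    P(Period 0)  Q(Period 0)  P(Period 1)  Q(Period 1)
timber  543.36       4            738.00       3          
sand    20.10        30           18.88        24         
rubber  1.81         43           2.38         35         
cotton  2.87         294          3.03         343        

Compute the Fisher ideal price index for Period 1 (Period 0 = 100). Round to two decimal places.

Laspeyres component (base-period weights):
ΣP(Period 1)Q(Period 0) = 738.00×4 + 18.88×30 + 2.38×43 + 3.03×294 = 2952 + 566.4 + 102.34 + 890.82 = 4511.56
ΣP(Period 0)Q(Period 0) = 543.36×4 + 20.10×30 + 1.81×43 + 2.87×294 = 2173.44 + 603 + 77.83 + 843.78 = 3698.05
L = 4511.56 / 3698.05 × 100 = 121.9984
Paasche component (current-period weights):
ΣP(Period 1)Q(Period 1) = 738.00×3 + 18.88×24 + 2.38×35 + 3.03×343 = 2214 + 453.12 + 83.3 + 1039.29 = 3789.71
ΣP(Period 0)Q(Period 1) = 543.36×3 + 20.10×24 + 1.81×35 + 2.87×343 = 1630.08 + 482.4 + 63.35 + 984.41 = 3160.24
P = 3789.71 / 3160.24 × 100 = 119.9184
Fisher = √(L × P) = √(121.9984 × 119.9184) = 120.9539

120.95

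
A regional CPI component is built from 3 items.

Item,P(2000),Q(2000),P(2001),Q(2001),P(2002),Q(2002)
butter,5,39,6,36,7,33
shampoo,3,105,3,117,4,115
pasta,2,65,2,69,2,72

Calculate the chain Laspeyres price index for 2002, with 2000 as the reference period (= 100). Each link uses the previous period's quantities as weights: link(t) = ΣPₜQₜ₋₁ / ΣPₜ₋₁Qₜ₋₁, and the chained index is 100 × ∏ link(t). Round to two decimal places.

Link 2000→2001:
ΣP(2001)Q(2000) = 6×39 + 3×105 + 2×65 = 234 + 315 + 130 = 679
ΣP(2000)Q(2000) = 5×39 + 3×105 + 2×65 = 195 + 315 + 130 = 640
link = 679/640 = 1.060938
Link 2001→2002:
ΣP(2002)Q(2001) = 7×36 + 4×117 + 2×69 = 252 + 468 + 138 = 858
ΣP(2001)Q(2001) = 6×36 + 3×117 + 2×69 = 216 + 351 + 138 = 705
link = 858/705 = 1.217021
Chained index = 100 × 1.060938 × 1.217021 = 129.1184

129.12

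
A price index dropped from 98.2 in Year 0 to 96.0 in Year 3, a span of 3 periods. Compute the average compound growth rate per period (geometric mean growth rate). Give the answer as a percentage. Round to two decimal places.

Growth factor = (96.0/98.2)^(1/3) = (0.977597)^(1/3) = 0.992476
Growth rate = 0.992476 − 1 = -0.007524 = -0.7524%

-0.75%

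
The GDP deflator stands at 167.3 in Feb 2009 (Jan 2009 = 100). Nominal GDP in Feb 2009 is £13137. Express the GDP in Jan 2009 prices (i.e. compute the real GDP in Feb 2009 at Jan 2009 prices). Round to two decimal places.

7852.36

Real = Nominal ÷ (Index/100) = 13137 ÷ (167.3/100)
     = 13137 ÷ 1.673 = 7852.3610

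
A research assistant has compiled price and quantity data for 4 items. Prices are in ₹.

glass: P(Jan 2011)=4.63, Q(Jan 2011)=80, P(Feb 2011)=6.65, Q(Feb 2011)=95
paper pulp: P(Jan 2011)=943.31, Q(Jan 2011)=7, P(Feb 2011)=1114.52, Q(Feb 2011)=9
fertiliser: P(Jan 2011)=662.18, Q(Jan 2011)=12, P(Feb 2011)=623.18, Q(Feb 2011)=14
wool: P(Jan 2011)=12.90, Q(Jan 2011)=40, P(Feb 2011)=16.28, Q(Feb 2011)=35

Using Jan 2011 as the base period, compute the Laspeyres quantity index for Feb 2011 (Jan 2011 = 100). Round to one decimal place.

Laspeyres quantity index uses base-period prices as weights.
ΣP(Jan 2011)·Q(Feb 2011) = 4.63×95 + 943.31×9 + 662.18×14 + 12.90×35 = 439.85 + 8489.79 + 9270.52 + 451.5 = 18651.66
ΣP(Jan 2011)·Q(Jan 2011) = 4.63×80 + 943.31×7 + 662.18×12 + 12.90×40 = 370.4 + 6603.17 + 7946.16 + 516 = 15435.73
Index = 18651.66 / 15435.73 × 100 = 120.8343

120.8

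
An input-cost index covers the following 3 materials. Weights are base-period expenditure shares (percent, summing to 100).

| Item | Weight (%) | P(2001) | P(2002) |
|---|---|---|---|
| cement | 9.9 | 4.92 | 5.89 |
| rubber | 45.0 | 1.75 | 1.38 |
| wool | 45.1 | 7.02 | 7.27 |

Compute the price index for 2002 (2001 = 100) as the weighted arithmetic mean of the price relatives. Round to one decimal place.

cement: 9.9 × (5.89/4.92) = 9.9 × 1.197154 = 11.8518
rubber: 45.0 × (1.38/1.75) = 45.0 × 0.788571 = 35.4857
wool: 45.1 × (7.27/7.02) = 45.1 × 1.035613 = 46.7061
Index = Σ wᵢ·(p₁ᵢ/p₀ᵢ) = 11.8518 + 35.4857 + 46.7061 = 94.0437

94.0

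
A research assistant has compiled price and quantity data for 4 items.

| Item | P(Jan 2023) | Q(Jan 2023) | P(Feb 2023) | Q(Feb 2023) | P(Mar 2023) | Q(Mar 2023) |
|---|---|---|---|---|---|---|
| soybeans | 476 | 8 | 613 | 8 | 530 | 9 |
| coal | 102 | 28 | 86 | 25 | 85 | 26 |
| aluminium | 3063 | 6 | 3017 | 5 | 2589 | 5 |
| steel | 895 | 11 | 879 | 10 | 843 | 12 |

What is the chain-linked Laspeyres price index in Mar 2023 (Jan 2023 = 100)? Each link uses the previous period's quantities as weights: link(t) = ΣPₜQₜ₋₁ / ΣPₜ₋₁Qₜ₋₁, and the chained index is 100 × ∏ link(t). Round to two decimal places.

Link Jan 2023→Feb 2023:
ΣP(Feb 2023)Q(Jan 2023) = 613×8 + 86×28 + 3017×6 + 879×11 = 4904 + 2408 + 18102 + 9669 = 35083
ΣP(Jan 2023)Q(Jan 2023) = 476×8 + 102×28 + 3063×6 + 895×11 = 3808 + 2856 + 18378 + 9845 = 34887
link = 35083/34887 = 1.005618
Link Feb 2023→Mar 2023:
ΣP(Mar 2023)Q(Feb 2023) = 530×8 + 85×25 + 2589×5 + 843×10 = 4240 + 2125 + 12945 + 8430 = 27740
ΣP(Feb 2023)Q(Feb 2023) = 613×8 + 86×25 + 3017×5 + 879×10 = 4904 + 2150 + 15085 + 8790 = 30929
link = 27740/30929 = 0.896893
Chained index = 100 × 1.005618 × 0.896893 = 90.1932

90.19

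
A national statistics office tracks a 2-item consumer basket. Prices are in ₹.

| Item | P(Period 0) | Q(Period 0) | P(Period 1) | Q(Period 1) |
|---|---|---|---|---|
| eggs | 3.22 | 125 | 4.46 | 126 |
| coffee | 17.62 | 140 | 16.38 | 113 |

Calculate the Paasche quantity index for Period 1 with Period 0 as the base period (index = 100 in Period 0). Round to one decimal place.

84.6

Paasche quantity index uses current-period prices as weights.
ΣP(Period 1)·Q(Period 1) = 4.46×126 + 16.38×113 = 561.96 + 1850.94 = 2412.9
ΣP(Period 1)·Q(Period 0) = 4.46×125 + 16.38×140 = 557.5 + 2293.2 = 2850.7
Index = 2412.9 / 2850.7 × 100 = 84.6424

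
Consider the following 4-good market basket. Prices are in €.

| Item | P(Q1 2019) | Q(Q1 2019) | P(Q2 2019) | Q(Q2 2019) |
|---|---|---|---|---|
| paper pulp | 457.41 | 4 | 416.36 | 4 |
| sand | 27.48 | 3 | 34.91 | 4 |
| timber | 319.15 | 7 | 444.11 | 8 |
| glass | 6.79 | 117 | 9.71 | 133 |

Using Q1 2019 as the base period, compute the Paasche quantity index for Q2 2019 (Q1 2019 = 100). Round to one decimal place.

Paasche quantity index uses current-period prices as weights.
ΣP(Q2 2019)·Q(Q2 2019) = 416.36×4 + 34.91×4 + 444.11×8 + 9.71×133 = 1665.44 + 139.64 + 3552.88 + 1291.43 = 6649.39
ΣP(Q2 2019)·Q(Q1 2019) = 416.36×4 + 34.91×3 + 444.11×7 + 9.71×117 = 1665.44 + 104.73 + 3108.77 + 1136.07 = 6015.01
Index = 6649.39 / 6015.01 × 100 = 110.5466

110.5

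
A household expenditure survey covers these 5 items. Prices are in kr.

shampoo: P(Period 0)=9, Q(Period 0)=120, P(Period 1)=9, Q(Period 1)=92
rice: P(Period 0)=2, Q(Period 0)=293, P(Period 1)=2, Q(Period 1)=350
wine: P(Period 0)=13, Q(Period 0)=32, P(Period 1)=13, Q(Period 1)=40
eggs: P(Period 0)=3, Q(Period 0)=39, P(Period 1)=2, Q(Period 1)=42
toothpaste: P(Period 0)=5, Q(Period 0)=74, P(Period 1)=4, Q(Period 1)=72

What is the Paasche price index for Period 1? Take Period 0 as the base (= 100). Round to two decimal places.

95.50

Paasche price index uses current-period quantities as weights.
ΣP(Period 1)·Q(Period 1) = 9×92 + 2×350 + 13×40 + 2×42 + 4×72 = 828 + 700 + 520 + 84 + 288 = 2420
ΣP(Period 0)·Q(Period 1) = 9×92 + 2×350 + 13×40 + 3×42 + 5×72 = 828 + 700 + 520 + 126 + 360 = 2534
Index = 2420 / 2534 × 100 = 95.5012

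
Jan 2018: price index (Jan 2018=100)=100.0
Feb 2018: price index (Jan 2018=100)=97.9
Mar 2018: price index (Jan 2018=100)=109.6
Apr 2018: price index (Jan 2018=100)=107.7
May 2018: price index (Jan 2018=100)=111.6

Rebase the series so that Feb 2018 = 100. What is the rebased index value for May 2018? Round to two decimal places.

Rebased(May 2018) = 111.6 / 97.9 × 100 = 113.9939

113.99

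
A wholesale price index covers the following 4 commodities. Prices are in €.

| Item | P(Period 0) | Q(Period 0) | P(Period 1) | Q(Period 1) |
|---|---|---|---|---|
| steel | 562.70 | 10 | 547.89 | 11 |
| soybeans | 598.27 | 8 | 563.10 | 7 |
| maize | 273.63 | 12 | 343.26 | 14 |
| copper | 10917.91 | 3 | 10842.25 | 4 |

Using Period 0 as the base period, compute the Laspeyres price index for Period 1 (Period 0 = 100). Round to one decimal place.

100.4

Laspeyres price index uses base-period quantities as weights.
ΣP(Period 1)·Q(Period 0) = 547.89×10 + 563.10×8 + 343.26×12 + 10842.25×3 = 5478.9 + 4504.8 + 4119.12 + 32526.75 = 46629.57
ΣP(Period 0)·Q(Period 0) = 562.70×10 + 598.27×8 + 273.63×12 + 10917.91×3 = 5627 + 4786.16 + 3283.56 + 32753.73 = 46450.45
Index = 46629.57 / 46450.45 × 100 = 100.3856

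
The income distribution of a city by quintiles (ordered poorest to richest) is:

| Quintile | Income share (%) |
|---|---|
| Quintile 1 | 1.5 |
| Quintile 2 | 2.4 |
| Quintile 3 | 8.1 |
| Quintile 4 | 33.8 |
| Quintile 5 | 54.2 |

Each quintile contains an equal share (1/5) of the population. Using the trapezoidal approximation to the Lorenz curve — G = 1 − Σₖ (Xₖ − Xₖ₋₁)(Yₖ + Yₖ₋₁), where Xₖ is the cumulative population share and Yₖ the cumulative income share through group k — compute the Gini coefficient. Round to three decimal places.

0.547

Cumulative income shares Yₖ: 0.0150, 0.0390, 0.1200, 0.4580, 1.0000
Σ (Xₖ−Xₖ₋₁)(Yₖ+Yₖ₋₁) = (1/5)(0.0150+0.0000) + (1/5)(0.0390+0.0150) + (1/5)(0.1200+0.0390) + (1/5)(0.4580+0.1200) + (1/5)(1.0000+0.4580)
  = 0.0030 + 0.0108 + 0.0318 + 0.1156 + 0.2916 = 0.4528
G = 1 − 0.4528 = 0.5472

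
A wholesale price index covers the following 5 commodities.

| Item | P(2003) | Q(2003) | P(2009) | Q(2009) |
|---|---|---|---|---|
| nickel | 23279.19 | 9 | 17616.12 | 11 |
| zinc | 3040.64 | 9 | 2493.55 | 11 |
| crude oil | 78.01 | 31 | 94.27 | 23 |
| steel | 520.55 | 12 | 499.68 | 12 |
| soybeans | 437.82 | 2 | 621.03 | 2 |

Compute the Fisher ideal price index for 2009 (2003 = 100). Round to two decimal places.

77.42

Laspeyres component (base-period weights):
ΣP(2009)Q(2003) = 17616.12×9 + 2493.55×9 + 94.27×31 + 499.68×12 + 621.03×2 = 158545.08 + 22441.95 + 2922.37 + 5996.16 + 1242.06 = 191147.62
ΣP(2003)Q(2003) = 23279.19×9 + 3040.64×9 + 78.01×31 + 520.55×12 + 437.82×2 = 209512.71 + 27365.76 + 2418.31 + 6246.6 + 875.64 = 246419.02
L = 191147.62 / 246419.02 × 100 = 77.5702
Paasche component (current-period weights):
ΣP(2009)Q(2009) = 17616.12×11 + 2493.55×11 + 94.27×23 + 499.68×12 + 621.03×2 = 193777.32 + 27429.05 + 2168.21 + 5996.16 + 1242.06 = 230612.8
ΣP(2003)Q(2009) = 23279.19×11 + 3040.64×11 + 78.01×23 + 520.55×12 + 437.82×2 = 256071.09 + 33447.04 + 1794.23 + 6246.6 + 875.64 = 298434.6
P = 230612.8 / 298434.6 × 100 = 77.2741
Fisher = √(L × P) = √(77.5702 × 77.2741) = 77.4220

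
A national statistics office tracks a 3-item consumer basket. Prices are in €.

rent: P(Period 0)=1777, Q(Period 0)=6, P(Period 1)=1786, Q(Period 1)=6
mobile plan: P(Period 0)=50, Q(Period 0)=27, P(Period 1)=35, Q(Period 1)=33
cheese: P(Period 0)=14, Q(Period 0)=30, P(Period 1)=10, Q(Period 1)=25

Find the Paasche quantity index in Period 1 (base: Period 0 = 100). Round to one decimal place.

Paasche quantity index uses current-period prices as weights.
ΣP(Period 1)·Q(Period 1) = 1786×6 + 35×33 + 10×25 = 10716 + 1155 + 250 = 12121
ΣP(Period 1)·Q(Period 0) = 1786×6 + 35×27 + 10×30 = 10716 + 945 + 300 = 11961
Index = 12121 / 11961 × 100 = 101.3377

101.3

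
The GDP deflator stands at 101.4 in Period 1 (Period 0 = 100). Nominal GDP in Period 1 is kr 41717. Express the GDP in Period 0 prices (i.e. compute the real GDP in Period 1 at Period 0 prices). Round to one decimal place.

Real = Nominal ÷ (Index/100) = 41717 ÷ (101.4/100)
     = 41717 ÷ 1.014 = 41141.0256

41141.0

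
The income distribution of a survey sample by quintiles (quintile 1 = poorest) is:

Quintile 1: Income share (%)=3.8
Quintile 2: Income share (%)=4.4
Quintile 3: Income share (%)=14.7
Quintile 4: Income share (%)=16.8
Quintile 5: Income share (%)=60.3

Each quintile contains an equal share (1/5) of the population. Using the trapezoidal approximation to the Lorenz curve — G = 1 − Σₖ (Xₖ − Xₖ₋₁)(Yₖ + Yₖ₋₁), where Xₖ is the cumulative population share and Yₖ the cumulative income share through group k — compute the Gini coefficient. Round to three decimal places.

0.502

Cumulative income shares Yₖ: 0.0380, 0.0820, 0.2290, 0.3970, 1.0000
Σ (Xₖ−Xₖ₋₁)(Yₖ+Yₖ₋₁) = (1/5)(0.0380+0.0000) + (1/5)(0.0820+0.0380) + (1/5)(0.2290+0.0820) + (1/5)(0.3970+0.2290) + (1/5)(1.0000+0.3970)
  = 0.0076 + 0.0240 + 0.0622 + 0.1252 + 0.2794 = 0.4984
G = 1 − 0.4984 = 0.5016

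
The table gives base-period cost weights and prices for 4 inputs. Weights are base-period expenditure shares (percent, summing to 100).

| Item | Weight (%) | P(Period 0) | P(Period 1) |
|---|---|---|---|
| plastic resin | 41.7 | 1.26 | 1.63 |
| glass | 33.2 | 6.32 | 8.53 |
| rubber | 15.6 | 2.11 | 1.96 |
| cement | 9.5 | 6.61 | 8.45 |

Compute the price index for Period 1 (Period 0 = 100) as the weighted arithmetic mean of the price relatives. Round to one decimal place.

125.4

plastic resin: 41.7 × (1.63/1.26) = 41.7 × 1.293651 = 53.9452
glass: 33.2 × (8.53/6.32) = 33.2 × 1.349684 = 44.8095
rubber: 15.6 × (1.96/2.11) = 15.6 × 0.928910 = 14.4910
cement: 9.5 × (8.45/6.61) = 9.5 × 1.278366 = 12.1445
Index = Σ wᵢ·(p₁ᵢ/p₀ᵢ) = 53.9452 + 44.8095 + 14.4910 + 12.1445 = 125.3902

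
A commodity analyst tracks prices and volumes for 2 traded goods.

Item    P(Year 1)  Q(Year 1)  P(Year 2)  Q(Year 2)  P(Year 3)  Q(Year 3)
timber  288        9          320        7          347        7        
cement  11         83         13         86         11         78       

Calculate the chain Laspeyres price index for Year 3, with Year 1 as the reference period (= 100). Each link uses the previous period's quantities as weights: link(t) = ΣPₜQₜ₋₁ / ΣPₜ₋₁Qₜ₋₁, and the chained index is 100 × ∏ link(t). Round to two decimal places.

Link Year 1→Year 2:
ΣP(Year 2)Q(Year 1) = 320×9 + 13×83 = 2880 + 1079 = 3959
ΣP(Year 1)Q(Year 1) = 288×9 + 11×83 = 2592 + 913 = 3505
link = 3959/3505 = 1.129529
Link Year 2→Year 3:
ΣP(Year 3)Q(Year 2) = 347×7 + 11×86 = 2429 + 946 = 3375
ΣP(Year 2)Q(Year 2) = 320×7 + 13×86 = 2240 + 1118 = 3358
link = 3375/3358 = 1.005063
Chained index = 100 × 1.129529 × 1.005063 = 113.5248

113.52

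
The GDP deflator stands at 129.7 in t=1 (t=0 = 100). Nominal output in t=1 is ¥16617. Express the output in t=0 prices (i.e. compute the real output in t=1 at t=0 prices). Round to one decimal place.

12811.9

Real = Nominal ÷ (Index/100) = 16617 ÷ (129.7/100)
     = 16617 ÷ 1.297 = 12811.8736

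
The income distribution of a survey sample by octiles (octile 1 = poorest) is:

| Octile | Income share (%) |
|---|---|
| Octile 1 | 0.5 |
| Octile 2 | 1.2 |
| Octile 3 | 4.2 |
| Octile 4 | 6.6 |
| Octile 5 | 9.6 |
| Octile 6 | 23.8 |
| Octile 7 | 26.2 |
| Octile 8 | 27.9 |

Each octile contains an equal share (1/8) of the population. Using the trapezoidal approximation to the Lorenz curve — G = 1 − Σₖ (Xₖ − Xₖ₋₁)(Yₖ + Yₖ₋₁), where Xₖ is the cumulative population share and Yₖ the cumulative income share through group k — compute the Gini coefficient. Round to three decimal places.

Cumulative income shares Yₖ: 0.0050, 0.0170, 0.0590, 0.1250, 0.2210, 0.4590, 0.7210, 1.0000
Σ (Xₖ−Xₖ₋₁)(Yₖ+Yₖ₋₁) = (1/8)(0.0050+0.0000) + (1/8)(0.0170+0.0050) + (1/8)(0.0590+0.0170) + (1/8)(0.1250+0.0590) + (1/8)(0.2210+0.1250) + (1/8)(0.4590+0.2210) + (1/8)(0.7210+0.4590) + (1/8)(1.0000+0.7210)
  = 0.0006 + 0.0028 + 0.0095 + 0.0230 + 0.0432 + 0.0850 + 0.1475 + 0.2151 = 0.5268
G = 1 − 0.5268 = 0.4732

0.473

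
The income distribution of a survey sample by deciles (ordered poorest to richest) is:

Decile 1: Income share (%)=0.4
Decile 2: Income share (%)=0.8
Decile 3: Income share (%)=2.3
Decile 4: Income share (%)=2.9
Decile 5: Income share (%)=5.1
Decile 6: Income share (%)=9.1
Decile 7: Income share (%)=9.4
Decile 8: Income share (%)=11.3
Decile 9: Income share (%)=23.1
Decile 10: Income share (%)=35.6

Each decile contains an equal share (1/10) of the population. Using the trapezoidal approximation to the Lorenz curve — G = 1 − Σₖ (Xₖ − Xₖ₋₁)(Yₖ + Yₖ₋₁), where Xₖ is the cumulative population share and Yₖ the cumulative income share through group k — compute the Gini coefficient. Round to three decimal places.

0.541

Cumulative income shares Yₖ: 0.0040, 0.0120, 0.0350, 0.0640, 0.1150, 0.2060, 0.3000, 0.4130, 0.6440, 1.0000
Σ (Xₖ−Xₖ₋₁)(Yₖ+Yₖ₋₁) = (1/10)(0.0040+0.0000) + (1/10)(0.0120+0.0040) + (1/10)(0.0350+0.0120) + (1/10)(0.0640+0.0350) + (1/10)(0.1150+0.0640) + (1/10)(0.2060+0.1150) + (1/10)(0.3000+0.2060) + (1/10)(0.4130+0.3000) + (1/10)(0.6440+0.4130) + (1/10)(1.0000+0.6440)
  = 0.0004 + 0.0016 + 0.0047 + 0.0099 + 0.0179 + 0.0321 + 0.0506 + 0.0713 + 0.1057 + 0.1644 = 0.4586
G = 1 − 0.4586 = 0.5414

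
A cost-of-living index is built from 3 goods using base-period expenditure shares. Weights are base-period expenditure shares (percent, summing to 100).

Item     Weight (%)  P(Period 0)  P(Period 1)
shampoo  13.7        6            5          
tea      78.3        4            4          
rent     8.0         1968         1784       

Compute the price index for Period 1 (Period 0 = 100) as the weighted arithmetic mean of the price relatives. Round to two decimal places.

96.97

shampoo: 13.7 × (5/6) = 13.7 × 0.833333 = 11.4167
tea: 78.3 × (4/4) = 78.3 × 1.000000 = 78.3000
rent: 8.0 × (1784/1968) = 8.0 × 0.906504 = 7.2520
Index = Σ wᵢ·(p₁ᵢ/p₀ᵢ) = 11.4167 + 78.3000 + 7.2520 = 96.9687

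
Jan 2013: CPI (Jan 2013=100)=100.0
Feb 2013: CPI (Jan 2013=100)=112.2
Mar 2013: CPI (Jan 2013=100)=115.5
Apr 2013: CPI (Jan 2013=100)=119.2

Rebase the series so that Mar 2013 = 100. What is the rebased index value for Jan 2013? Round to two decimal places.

86.58

Rebased(Jan 2013) = 100.0 / 115.5 × 100 = 86.5801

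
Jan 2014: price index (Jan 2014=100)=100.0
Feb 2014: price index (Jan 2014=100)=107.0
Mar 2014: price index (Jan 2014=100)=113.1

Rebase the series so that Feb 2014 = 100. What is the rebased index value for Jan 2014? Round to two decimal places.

Rebased(Jan 2014) = 100.0 / 107.0 × 100 = 93.4579

93.46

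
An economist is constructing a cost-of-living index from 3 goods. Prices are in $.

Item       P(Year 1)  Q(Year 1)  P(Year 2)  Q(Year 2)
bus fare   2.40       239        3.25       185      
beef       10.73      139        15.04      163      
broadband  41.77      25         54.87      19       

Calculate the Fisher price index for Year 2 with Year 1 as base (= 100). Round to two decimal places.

136.73

Laspeyres component (base-period weights):
ΣP(Year 2)Q(Year 1) = 3.25×239 + 15.04×139 + 54.87×25 = 776.75 + 2090.56 + 1371.75 = 4239.06
ΣP(Year 1)Q(Year 1) = 2.40×239 + 10.73×139 + 41.77×25 = 573.6 + 1491.47 + 1044.25 = 3109.32
L = 4239.06 / 3109.32 × 100 = 136.3340
Paasche component (current-period weights):
ΣP(Year 2)Q(Year 2) = 3.25×185 + 15.04×163 + 54.87×19 = 601.25 + 2451.52 + 1042.53 = 4095.3
ΣP(Year 1)Q(Year 2) = 2.40×185 + 10.73×163 + 41.77×19 = 444 + 1748.99 + 793.63 = 2986.62
P = 4095.3 / 2986.62 × 100 = 137.1216
Fisher = √(L × P) = √(136.3340 × 137.1216) = 136.7272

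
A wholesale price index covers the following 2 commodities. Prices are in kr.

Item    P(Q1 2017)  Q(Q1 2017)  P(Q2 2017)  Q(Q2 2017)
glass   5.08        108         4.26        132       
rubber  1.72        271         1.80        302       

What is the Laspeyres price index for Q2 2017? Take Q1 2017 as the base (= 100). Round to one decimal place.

93.4

Laspeyres price index uses base-period quantities as weights.
ΣP(Q2 2017)·Q(Q1 2017) = 4.26×108 + 1.80×271 = 460.08 + 487.8 = 947.88
ΣP(Q1 2017)·Q(Q1 2017) = 5.08×108 + 1.72×271 = 548.64 + 466.12 = 1014.76
Index = 947.88 / 1014.76 × 100 = 93.4093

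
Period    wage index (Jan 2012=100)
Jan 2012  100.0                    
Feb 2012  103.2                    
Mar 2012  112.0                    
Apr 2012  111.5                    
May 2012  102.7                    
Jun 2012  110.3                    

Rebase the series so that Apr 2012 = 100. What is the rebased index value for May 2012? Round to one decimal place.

Rebased(May 2012) = 102.7 / 111.5 × 100 = 92.1076

92.1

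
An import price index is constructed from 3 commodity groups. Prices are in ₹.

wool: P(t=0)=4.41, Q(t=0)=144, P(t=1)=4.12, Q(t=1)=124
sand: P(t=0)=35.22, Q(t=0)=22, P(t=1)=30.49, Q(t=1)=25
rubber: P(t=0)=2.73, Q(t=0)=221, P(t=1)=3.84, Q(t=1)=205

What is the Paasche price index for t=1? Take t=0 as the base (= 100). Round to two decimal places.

Paasche price index uses current-period quantities as weights.
ΣP(t=1)·Q(t=1) = 4.12×124 + 30.49×25 + 3.84×205 = 510.88 + 762.25 + 787.2 = 2060.33
ΣP(t=0)·Q(t=1) = 4.41×124 + 35.22×25 + 2.73×205 = 546.84 + 880.5 + 559.65 = 1986.99
Index = 2060.33 / 1986.99 × 100 = 103.6910

103.69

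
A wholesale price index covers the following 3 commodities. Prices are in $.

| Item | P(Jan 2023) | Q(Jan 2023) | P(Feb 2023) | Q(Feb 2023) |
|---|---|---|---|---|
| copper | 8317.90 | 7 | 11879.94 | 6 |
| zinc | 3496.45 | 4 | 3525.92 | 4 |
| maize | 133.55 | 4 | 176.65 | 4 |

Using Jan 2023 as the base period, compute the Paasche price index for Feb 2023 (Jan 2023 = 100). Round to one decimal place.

Paasche price index uses current-period quantities as weights.
ΣP(Feb 2023)·Q(Feb 2023) = 11879.94×6 + 3525.92×4 + 176.65×4 = 71279.64 + 14103.68 + 706.6 = 86089.92
ΣP(Jan 2023)·Q(Feb 2023) = 8317.90×6 + 3496.45×4 + 133.55×4 = 49907.4 + 13985.8 + 534.2 = 64427.4
Index = 86089.92 / 64427.4 × 100 = 133.6231

133.6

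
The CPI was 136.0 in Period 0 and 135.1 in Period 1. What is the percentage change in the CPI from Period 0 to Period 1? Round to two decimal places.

-0.66%

Change = (135.1 − 136.0) / 136.0 × 100
       = -0.9 / 136.0 × 100 = -0.6618%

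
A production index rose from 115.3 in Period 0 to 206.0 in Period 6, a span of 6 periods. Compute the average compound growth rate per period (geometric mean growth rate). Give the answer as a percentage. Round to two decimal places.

Growth factor = (206.0/115.3)^(1/6) = (1.786644)^(1/6) = 1.101555
Growth rate = 1.101555 − 1 = 0.101555 = 10.1555%

10.16%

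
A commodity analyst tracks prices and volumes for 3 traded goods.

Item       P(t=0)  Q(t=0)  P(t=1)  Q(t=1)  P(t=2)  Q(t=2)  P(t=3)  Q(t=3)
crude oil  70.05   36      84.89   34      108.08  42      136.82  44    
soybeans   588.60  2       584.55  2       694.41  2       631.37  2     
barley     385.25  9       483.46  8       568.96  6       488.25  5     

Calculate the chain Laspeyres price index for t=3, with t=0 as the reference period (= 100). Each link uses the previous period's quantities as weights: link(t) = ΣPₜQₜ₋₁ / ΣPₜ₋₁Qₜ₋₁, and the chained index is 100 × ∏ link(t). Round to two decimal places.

154.51

Link t=0→t=1:
ΣP(t=1)Q(t=0) = 84.89×36 + 584.55×2 + 483.46×9 = 3056.04 + 1169.1 + 4351.14 = 8576.28
ΣP(t=0)Q(t=0) = 70.05×36 + 588.60×2 + 385.25×9 = 2521.8 + 1177.2 + 3467.25 = 7166.25
link = 8576.28/7166.25 = 1.196760
Link t=1→t=2:
ΣP(t=2)Q(t=1) = 108.08×34 + 694.41×2 + 568.96×8 = 3674.72 + 1388.82 + 4551.68 = 9615.22
ΣP(t=1)Q(t=1) = 84.89×34 + 584.55×2 + 483.46×8 = 2886.26 + 1169.1 + 3867.68 = 7923.04
link = 9615.22/7923.04 = 1.213577
Link t=2→t=3:
ΣP(t=3)Q(t=2) = 136.82×42 + 631.37×2 + 488.25×6 = 5746.44 + 1262.74 + 2929.5 = 9938.68
ΣP(t=2)Q(t=2) = 108.08×42 + 694.41×2 + 568.96×6 = 4539.36 + 1388.82 + 3413.76 = 9341.94
link = 9938.68/9341.94 = 1.063878
Chained index = 100 × 1.196760 × 1.213577 × 1.063878 = 154.5133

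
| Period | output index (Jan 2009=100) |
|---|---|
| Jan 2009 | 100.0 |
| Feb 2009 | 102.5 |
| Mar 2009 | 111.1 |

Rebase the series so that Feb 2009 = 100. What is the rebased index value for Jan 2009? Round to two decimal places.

Rebased(Jan 2009) = 100.0 / 102.5 × 100 = 97.5610

97.56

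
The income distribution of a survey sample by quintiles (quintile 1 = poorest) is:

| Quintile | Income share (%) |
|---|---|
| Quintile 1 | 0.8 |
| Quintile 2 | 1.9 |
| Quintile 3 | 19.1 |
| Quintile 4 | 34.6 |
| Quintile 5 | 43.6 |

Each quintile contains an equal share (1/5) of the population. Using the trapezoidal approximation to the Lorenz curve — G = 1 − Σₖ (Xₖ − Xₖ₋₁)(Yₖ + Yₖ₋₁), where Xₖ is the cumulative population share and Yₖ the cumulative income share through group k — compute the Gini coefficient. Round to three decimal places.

Cumulative income shares Yₖ: 0.0080, 0.0270, 0.2180, 0.5640, 1.0000
Σ (Xₖ−Xₖ₋₁)(Yₖ+Yₖ₋₁) = (1/5)(0.0080+0.0000) + (1/5)(0.0270+0.0080) + (1/5)(0.2180+0.0270) + (1/5)(0.5640+0.2180) + (1/5)(1.0000+0.5640)
  = 0.0016 + 0.0070 + 0.0490 + 0.1564 + 0.3128 = 0.5268
G = 1 − 0.5268 = 0.4732

0.473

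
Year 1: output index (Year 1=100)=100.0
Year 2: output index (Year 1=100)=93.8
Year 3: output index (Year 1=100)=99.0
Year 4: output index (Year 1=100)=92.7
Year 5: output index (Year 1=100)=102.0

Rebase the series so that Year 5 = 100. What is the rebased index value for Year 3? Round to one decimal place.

Rebased(Year 3) = 99.0 / 102.0 × 100 = 97.0588

97.1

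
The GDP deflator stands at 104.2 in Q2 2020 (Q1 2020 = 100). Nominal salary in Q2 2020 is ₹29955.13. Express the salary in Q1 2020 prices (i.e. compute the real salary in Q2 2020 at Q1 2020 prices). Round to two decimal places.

28747.73

Real = Nominal ÷ (Index/100) = 29955.13 ÷ (104.2/100)
     = 29955.13 ÷ 1.042 = 28747.7255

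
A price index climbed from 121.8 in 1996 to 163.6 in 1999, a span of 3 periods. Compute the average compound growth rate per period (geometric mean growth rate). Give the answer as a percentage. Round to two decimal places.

10.33%

Growth factor = (163.6/121.8)^(1/3) = (1.343186)^(1/3) = 1.103347
Growth rate = 1.103347 − 1 = 0.103347 = 10.3347%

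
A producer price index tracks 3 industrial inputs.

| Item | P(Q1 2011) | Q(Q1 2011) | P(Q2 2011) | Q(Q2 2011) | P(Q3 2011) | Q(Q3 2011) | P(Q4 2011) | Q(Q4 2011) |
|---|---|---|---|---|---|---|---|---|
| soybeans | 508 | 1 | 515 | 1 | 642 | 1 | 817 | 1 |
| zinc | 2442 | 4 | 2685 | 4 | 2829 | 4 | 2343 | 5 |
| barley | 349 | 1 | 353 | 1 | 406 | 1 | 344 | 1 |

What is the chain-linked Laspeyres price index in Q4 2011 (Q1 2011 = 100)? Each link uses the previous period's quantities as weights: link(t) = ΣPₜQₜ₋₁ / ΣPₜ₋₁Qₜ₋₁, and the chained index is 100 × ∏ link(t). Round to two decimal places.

Link Q1 2011→Q2 2011:
ΣP(Q2 2011)Q(Q1 2011) = 515×1 + 2685×4 + 353×1 = 515 + 10740 + 353 = 11608
ΣP(Q1 2011)Q(Q1 2011) = 508×1 + 2442×4 + 349×1 = 508 + 9768 + 349 = 10625
link = 11608/10625 = 1.092518
Link Q2 2011→Q3 2011:
ΣP(Q3 2011)Q(Q2 2011) = 642×1 + 2829×4 + 406×1 = 642 + 11316 + 406 = 12364
ΣP(Q2 2011)Q(Q2 2011) = 515×1 + 2685×4 + 353×1 = 515 + 10740 + 353 = 11608
link = 12364/11608 = 1.065127
Link Q3 2011→Q4 2011:
ΣP(Q4 2011)Q(Q3 2011) = 817×1 + 2343×4 + 344×1 = 817 + 9372 + 344 = 10533
ΣP(Q3 2011)Q(Q3 2011) = 642×1 + 2829×4 + 406×1 = 642 + 11316 + 406 = 12364
link = 10533/12364 = 0.851909
Chained index = 100 × 1.092518 × 1.065127 × 0.851909 = 99.1341

99.13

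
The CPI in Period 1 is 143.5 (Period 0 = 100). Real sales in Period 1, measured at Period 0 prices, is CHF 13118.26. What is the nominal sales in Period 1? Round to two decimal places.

18824.70

Nominal = Real × (Index/100) = 13118.26 × (143.5/100)
        = 13118.26 × 1.435 = 18824.7031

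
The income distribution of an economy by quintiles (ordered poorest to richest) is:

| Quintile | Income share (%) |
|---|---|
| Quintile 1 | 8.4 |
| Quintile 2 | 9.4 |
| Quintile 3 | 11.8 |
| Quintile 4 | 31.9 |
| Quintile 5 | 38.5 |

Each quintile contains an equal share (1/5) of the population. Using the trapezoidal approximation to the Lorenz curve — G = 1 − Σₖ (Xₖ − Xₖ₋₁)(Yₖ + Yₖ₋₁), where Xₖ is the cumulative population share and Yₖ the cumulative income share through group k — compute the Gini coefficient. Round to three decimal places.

Cumulative income shares Yₖ: 0.0840, 0.1780, 0.2960, 0.6150, 1.0000
Σ (Xₖ−Xₖ₋₁)(Yₖ+Yₖ₋₁) = (1/5)(0.0840+0.0000) + (1/5)(0.1780+0.0840) + (1/5)(0.2960+0.1780) + (1/5)(0.6150+0.2960) + (1/5)(1.0000+0.6150)
  = 0.0168 + 0.0524 + 0.0948 + 0.1822 + 0.3230 = 0.6692
G = 1 − 0.6692 = 0.3308

0.331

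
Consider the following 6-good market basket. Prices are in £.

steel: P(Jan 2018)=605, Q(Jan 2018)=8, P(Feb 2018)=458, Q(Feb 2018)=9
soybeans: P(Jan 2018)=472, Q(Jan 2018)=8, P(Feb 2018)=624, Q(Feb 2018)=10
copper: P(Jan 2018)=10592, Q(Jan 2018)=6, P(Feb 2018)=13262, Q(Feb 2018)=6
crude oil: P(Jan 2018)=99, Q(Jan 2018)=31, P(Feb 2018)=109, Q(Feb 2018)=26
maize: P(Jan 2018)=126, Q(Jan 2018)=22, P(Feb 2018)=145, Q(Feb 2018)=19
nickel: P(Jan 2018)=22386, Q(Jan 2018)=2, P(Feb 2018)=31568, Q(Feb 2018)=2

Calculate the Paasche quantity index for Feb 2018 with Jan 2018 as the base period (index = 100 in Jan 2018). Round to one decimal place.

Paasche quantity index uses current-period prices as weights.
ΣP(Feb 2018)·Q(Feb 2018) = 458×9 + 624×10 + 13262×6 + 109×26 + 145×19 + 31568×2 = 4122 + 6240 + 79572 + 2834 + 2755 + 63136 = 158659
ΣP(Feb 2018)·Q(Jan 2018) = 458×8 + 624×8 + 13262×6 + 109×31 + 145×22 + 31568×2 = 3664 + 4992 + 79572 + 3379 + 3190 + 63136 = 157933
Index = 158659 / 157933 × 100 = 100.4597

100.5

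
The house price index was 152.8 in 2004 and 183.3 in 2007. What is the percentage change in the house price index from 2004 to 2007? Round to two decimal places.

19.96%

Change = (183.3 − 152.8) / 152.8 × 100
       = 30.5 / 152.8 × 100 = 19.9607%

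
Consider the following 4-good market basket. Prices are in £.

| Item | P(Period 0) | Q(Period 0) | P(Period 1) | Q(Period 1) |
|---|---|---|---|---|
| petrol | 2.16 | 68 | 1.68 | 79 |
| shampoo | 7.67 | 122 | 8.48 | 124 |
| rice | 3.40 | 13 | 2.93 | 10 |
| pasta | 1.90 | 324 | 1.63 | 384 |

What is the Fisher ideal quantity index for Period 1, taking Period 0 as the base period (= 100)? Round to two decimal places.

107.73

Laspeyres component (base-period weights):
ΣP(Period 0)Q(Period 1) = 2.16×79 + 7.67×124 + 3.40×10 + 1.90×384 = 170.64 + 951.08 + 34 + 729.6 = 1885.32
ΣP(Period 0)Q(Period 0) = 2.16×68 + 7.67×122 + 3.40×13 + 1.90×324 = 146.88 + 935.74 + 44.2 + 615.6 = 1742.42
L = 1885.32 / 1742.42 × 100 = 108.2012
Paasche component (current-period weights):
ΣP(Period 1)Q(Period 1) = 1.68×79 + 8.48×124 + 2.93×10 + 1.63×384 = 132.72 + 1051.52 + 29.3 + 625.92 = 1839.46
ΣP(Period 1)Q(Period 0) = 1.68×68 + 8.48×122 + 2.93×13 + 1.63×324 = 114.24 + 1034.56 + 38.09 + 528.12 = 1715.01
P = 1839.46 / 1715.01 × 100 = 107.2565
Fisher = √(L × P) = √(108.2012 × 107.2565) = 107.7278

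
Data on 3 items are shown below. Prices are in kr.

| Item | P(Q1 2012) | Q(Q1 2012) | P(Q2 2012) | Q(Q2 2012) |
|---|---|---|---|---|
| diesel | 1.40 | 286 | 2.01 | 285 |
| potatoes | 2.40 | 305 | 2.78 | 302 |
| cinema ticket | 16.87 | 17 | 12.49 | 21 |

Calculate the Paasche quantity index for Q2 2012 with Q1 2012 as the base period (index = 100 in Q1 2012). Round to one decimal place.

102.4

Paasche quantity index uses current-period prices as weights.
ΣP(Q2 2012)·Q(Q2 2012) = 2.01×285 + 2.78×302 + 12.49×21 = 572.85 + 839.56 + 262.29 = 1674.7
ΣP(Q2 2012)·Q(Q1 2012) = 2.01×286 + 2.78×305 + 12.49×17 = 574.86 + 847.9 + 212.33 = 1635.09
Index = 1674.7 / 1635.09 × 100 = 102.4225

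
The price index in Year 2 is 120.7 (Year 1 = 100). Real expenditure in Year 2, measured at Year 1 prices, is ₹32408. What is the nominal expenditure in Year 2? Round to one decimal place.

Nominal = Real × (Index/100) = 32408 × (120.7/100)
        = 32408 × 1.207 = 39116.4560

39116.5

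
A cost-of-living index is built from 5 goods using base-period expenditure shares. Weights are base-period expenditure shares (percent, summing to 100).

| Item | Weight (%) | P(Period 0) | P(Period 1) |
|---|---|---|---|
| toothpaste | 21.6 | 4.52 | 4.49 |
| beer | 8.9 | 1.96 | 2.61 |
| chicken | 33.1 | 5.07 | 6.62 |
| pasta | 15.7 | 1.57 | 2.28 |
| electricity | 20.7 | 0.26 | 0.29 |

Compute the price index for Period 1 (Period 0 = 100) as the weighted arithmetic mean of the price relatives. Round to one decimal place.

122.4

toothpaste: 21.6 × (4.49/4.52) = 21.6 × 0.993363 = 21.4566
beer: 8.9 × (2.61/1.96) = 8.9 × 1.331633 = 11.8515
chicken: 33.1 × (6.62/5.07) = 33.1 × 1.305720 = 43.2193
pasta: 15.7 × (2.28/1.57) = 15.7 × 1.452229 = 22.8000
electricity: 20.7 × (0.29/0.26) = 20.7 × 1.115385 = 23.0885
Index = Σ wᵢ·(p₁ᵢ/p₀ᵢ) = 21.4566 + 11.8515 + 43.2193 + 22.8000 + 23.0885 = 122.4160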